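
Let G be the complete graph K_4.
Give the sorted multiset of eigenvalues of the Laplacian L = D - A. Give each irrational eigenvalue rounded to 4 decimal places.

The graph has 4 vertices and degree multiset [3, 3, 3, 3]; D is the diagonal matrix of degrees and L = D - A. L is symmetric positive semidefinite, so every eigenvalue is real and nonnegative. The single zero eigenvalue shows the graph is connected. The largest eigenvalue, 4, is at most the vertex count 4.

[0, 4, 4, 4]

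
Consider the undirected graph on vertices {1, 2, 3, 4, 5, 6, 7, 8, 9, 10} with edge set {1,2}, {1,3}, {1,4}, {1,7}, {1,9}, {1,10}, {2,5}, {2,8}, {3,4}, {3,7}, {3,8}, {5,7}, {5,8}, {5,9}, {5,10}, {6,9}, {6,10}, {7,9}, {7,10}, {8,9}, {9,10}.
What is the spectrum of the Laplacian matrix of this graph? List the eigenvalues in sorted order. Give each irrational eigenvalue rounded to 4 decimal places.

[0, 1.3639, 1.8608, 3.1732, 3.8793, 4.5336, 5.9438, 6.3237, 7.0371, 7.8846]

Each diagonal entry of L is the vertex degree and each off-diagonal entry is -1 where an edge is present, 0 otherwise; in the order [1, 2, 3, 4, 5, 6, 7, 8, 9, 10] the diagonal is [6, 3, 4, 2, 5, 2, 5, 4, 6, 5]. The multiplicity of 0 as a Laplacian eigenvalue equals the number of connected components. The eigenvalues sum to 42, which equals trace(L) = 2|E|.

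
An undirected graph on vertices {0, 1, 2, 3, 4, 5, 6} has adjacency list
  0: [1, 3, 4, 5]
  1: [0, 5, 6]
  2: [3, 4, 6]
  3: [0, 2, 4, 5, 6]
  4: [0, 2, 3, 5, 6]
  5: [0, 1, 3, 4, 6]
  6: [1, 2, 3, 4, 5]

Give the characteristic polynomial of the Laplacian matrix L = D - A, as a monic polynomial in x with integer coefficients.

Reading degrees in the order [0, 1, 2, 3, 4, 5, 6] gives [4, 3, 3, 5, 5, 5, 5]; set D = diag(4, 3, 3, 5, 5, 5, 5) and form L = D - A. L has integer entries, so p(x) = det(xI - L) has integer coefficients. Expanding the determinant yields x^7 - 30x^6 + 368x^5 - 2356x^4 + 8274x^3 - 15046x^2 + 11004x. The constant term is 0 because L is singular (the all-ones vector lies in its kernel). There is one zero in the spectrum, matching the 1 component.

x^7 - 30x^6 + 368x^5 - 2356x^4 + 8274x^3 - 15046x^2 + 11004x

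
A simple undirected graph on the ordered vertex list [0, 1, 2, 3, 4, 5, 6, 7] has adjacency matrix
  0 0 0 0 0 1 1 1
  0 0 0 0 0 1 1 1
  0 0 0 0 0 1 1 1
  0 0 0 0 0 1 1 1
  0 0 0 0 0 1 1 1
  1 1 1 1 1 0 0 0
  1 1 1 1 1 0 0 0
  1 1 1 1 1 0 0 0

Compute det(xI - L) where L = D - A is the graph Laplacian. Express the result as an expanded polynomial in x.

x^8 - 30x^7 + 375x^6 - 2540x^5 + 10095x^4 - 23598x^3 + 30105x^2 - 16200x

With the vertex order [0, 1, 2, 3, 4, 5, 6, 7], the degrees are [3, 3, 3, 3, 3, 5, 5, 5], giving D = diag(3, 3, 3, 3, 3, 5, 5, 5) and L = D - A. L has integer entries, so p(x) = det(xI - L) has integer coefficients. Expanding the determinant yields x^8 - 30x^7 + 375x^6 - 2540x^5 + 10095x^4 - 23598x^3 + 30105x^2 - 16200x. The coefficient of x^7 equals -trace(L) = -30, matching the sum of degrees. The eigenvalues sum to 30, which equals trace(L) = 2|E|.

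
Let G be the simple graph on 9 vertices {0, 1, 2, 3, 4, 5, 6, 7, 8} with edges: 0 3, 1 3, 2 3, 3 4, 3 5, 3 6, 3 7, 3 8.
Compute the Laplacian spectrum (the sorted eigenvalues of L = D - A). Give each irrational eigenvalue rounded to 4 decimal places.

[0, 1, 1, 1, 1, 1, 1, 1, 9]

Each diagonal entry of L is the vertex degree and each off-diagonal entry is -1 where an edge is present, 0 otherwise; in the order [0, 1, 2, 3, 4, 5, 6, 7, 8] the diagonal is [1, 1, 1, 8, 1, 1, 1, 1, 1]. L is symmetric positive semidefinite, so every eigenvalue is real and nonnegative. There is one zero in the spectrum, matching the 1 component.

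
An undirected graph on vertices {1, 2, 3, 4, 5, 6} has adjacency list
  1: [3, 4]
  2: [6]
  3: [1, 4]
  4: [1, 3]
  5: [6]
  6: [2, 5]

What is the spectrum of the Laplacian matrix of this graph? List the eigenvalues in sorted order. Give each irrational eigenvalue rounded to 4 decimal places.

With the vertex order [1, 2, 3, 4, 5, 6], the degrees are [2, 1, 2, 2, 1, 2], giving D = diag(2, 1, 2, 2, 1, 2) and L = D - A. Diagonalising L (or applying a numerical eigensolver to the 6x6 matrix) gives the spectrum above. The 2 zero eigenvalues correspond to the 2 connected components. There are 2 zeros in the spectrum, matching the 2 components. The eigenvalues sum to 10, which equals trace(L) = 2|E|.

[0, 0, 1, 3, 3, 3]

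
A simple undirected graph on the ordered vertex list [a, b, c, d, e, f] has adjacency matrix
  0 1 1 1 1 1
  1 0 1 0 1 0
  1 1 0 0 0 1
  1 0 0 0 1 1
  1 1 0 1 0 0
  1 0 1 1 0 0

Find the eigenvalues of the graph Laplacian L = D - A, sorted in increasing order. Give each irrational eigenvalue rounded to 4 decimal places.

Each diagonal entry of L is the vertex degree and each off-diagonal entry is -1 where an edge is present, 0 otherwise; in the order [a, b, c, d, e, f] the diagonal is [5, 3, 3, 3, 3, 3]. Since every row of L sums to 0, the all-ones vector is in the kernel and 0 is an eigenvalue. The single zero eigenvalue shows the graph is connected.

[0, 2.3820, 2.3820, 4.6180, 4.6180, 6]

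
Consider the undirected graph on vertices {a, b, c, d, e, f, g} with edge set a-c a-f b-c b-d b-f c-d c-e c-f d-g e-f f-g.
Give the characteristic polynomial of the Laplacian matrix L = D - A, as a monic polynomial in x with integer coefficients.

Reading degrees in the order [a, b, c, d, e, f, g] gives [2, 3, 5, 3, 2, 5, 2]; set D = diag(2, 3, 5, 3, 2, 5, 2) and form L = D - A. Computing det(xI - L) by cofactor expansion (or equivalently via sum-over-permutations) gives x^7 - 22x^6 + 191x^5 - 834x^4 + 1930x^3 - 2250x^2 + 1036x. The coefficient of x^6 equals -trace(L) = -22, matching the sum of degrees.

x^7 - 22x^6 + 191x^5 - 834x^4 + 1930x^3 - 2250x^2 + 1036x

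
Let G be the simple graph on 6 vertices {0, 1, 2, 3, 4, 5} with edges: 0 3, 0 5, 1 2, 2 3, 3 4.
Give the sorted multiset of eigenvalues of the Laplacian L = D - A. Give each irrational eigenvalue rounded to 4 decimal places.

Each diagonal entry of L is the vertex degree and each off-diagonal entry is -1 where an edge is present, 0 otherwise; in the order [0, 1, 2, 3, 4, 5] the diagonal is [2, 1, 2, 3, 1, 1]. Diagonalising L (or applying a numerical eigensolver to the 6x6 matrix) gives the spectrum above. There is one zero in the spectrum, matching the 1 component.

[0, 0.3820, 0.6972, 2, 2.6180, 4.3028]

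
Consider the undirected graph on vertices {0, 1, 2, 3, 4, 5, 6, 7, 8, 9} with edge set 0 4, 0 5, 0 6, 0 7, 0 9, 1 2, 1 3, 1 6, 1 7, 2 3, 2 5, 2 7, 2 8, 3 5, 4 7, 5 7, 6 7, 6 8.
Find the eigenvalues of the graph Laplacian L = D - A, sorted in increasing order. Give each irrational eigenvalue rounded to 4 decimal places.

[0, 0.8121, 1.5658, 1.8472, 3.2738, 3.7249, 4.7512, 6.2853, 6.4146, 7.3252]

Reading degrees in the order [0, 1, 2, 3, 4, 5, 6, 7, 8, 9] gives [5, 4, 5, 3, 2, 4, 4, 6, 2, 1]; set D = diag(5, 4, 5, 3, 2, 4, 4, 6, 2, 1) and form L = D - A. The multiplicity of 0 as a Laplacian eigenvalue equals the number of connected components. The single zero eigenvalue shows the graph is connected. There is one zero in the spectrum, matching the 1 component.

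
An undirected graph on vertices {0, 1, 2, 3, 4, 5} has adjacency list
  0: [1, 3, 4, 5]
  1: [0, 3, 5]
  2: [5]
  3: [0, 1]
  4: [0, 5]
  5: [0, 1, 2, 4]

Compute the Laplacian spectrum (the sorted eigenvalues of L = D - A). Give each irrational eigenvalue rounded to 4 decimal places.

[0, 0.8851, 1.6972, 3.2541, 4.8608, 5.3028]

Each diagonal entry of L is the vertex degree and each off-diagonal entry is -1 where an edge is present, 0 otherwise; in the order [0, 1, 2, 3, 4, 5] the diagonal is [4, 3, 1, 2, 2, 4]. L is symmetric positive semidefinite, so every eigenvalue is real and nonnegative. The single zero eigenvalue shows the graph is connected.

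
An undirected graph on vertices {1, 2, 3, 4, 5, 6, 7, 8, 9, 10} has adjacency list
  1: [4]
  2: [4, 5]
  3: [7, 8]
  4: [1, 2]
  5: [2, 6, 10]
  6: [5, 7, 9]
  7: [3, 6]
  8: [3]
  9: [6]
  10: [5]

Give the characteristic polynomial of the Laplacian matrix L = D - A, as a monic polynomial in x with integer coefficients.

x^10 - 18x^9 + 134x^8 - 536x^7 + 1253x^6 - 1746x^5 + 1420x^4 - 632x^3 + 135x^2 - 10x

Reading degrees in the order [1, 2, 3, 4, 5, 6, 7, 8, 9, 10] gives [1, 2, 2, 2, 3, 3, 2, 1, 1, 1]; set D = diag(1, 2, 2, 2, 3, 3, 2, 1, 1, 1) and form L = D - A. Computing det(xI - L) by cofactor expansion (or equivalently via sum-over-permutations) gives x^10 - 18x^9 + 134x^8 - 536x^7 + 1253x^6 - 1746x^5 + 1420x^4 - 632x^3 + 135x^2 - 10x. The coefficient of x^9 equals -trace(L) = -18, matching the sum of degrees.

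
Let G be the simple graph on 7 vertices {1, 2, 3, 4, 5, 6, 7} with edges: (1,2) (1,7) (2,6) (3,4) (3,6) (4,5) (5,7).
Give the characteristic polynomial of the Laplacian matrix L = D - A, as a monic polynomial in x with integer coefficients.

x^7 - 14x^6 + 77x^5 - 210x^4 + 294x^3 - 196x^2 + 49x

Reading degrees in the order [1, 2, 3, 4, 5, 6, 7] gives [2, 2, 2, 2, 2, 2, 2]; set D = diag(2, 2, 2, 2, 2, 2, 2) and form L = D - A. Computing det(xI - L) by cofactor expansion (or equivalently via sum-over-permutations) gives x^7 - 14x^6 + 77x^5 - 210x^4 + 294x^3 - 196x^2 + 49x. The constant term is 0 because L is singular (the all-ones vector lies in its kernel). The eigenvalues sum to 14, which equals trace(L) = 2|E|.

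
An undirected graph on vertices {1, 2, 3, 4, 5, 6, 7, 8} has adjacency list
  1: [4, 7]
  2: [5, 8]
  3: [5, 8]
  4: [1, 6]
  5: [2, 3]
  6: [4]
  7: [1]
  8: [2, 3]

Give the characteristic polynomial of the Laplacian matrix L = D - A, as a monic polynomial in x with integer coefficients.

x^8 - 14x^7 + 78x^6 - 220x^5 + 328x^4 - 240x^3 + 64x^2

Reading degrees in the order [1, 2, 3, 4, 5, 6, 7, 8] gives [2, 2, 2, 2, 2, 1, 1, 2]; set D = diag(2, 2, 2, 2, 2, 1, 1, 2) and form L = D - A. Computing det(xI - L) by cofactor expansion (or equivalently via sum-over-permutations) gives x^8 - 14x^7 + 78x^6 - 220x^5 + 328x^4 - 240x^3 + 64x^2. The constant term is 0 because L is singular (the all-ones vector lies in its kernel). The eigenvalues sum to 14, which equals trace(L) = 2|E|.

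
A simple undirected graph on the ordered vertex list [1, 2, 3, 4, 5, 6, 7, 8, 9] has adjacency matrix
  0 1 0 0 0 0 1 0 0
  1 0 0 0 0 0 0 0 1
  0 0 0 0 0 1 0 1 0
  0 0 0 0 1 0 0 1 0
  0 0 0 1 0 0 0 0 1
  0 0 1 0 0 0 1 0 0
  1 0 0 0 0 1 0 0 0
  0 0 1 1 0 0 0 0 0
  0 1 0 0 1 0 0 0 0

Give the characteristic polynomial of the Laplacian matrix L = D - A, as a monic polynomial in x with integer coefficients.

With the vertex order [1, 2, 3, 4, 5, 6, 7, 8, 9], the degrees are [2, 2, 2, 2, 2, 2, 2, 2, 2], giving D = diag(2, 2, 2, 2, 2, 2, 2, 2, 2) and L = D - A. Computing det(xI - L) by cofactor expansion (or equivalently via sum-over-permutations) gives x^9 - 18x^8 + 135x^7 - 546x^6 + 1287x^5 - 1782x^4 + 1386x^3 - 540x^2 + 81x. The constant term is 0 because L is singular (the all-ones vector lies in its kernel). The eigenvalues sum to 18, which equals trace(L) = 2|E|.

x^9 - 18x^8 + 135x^7 - 546x^6 + 1287x^5 - 1782x^4 + 1386x^3 - 540x^2 + 81x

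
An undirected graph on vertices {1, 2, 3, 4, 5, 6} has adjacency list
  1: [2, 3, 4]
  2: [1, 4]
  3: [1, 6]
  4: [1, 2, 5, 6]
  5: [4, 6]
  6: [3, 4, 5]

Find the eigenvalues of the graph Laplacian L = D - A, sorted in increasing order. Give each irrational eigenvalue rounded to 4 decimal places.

[0, 1.3820, 1.6972, 3.6180, 4, 5.3028]

With the vertex order [1, 2, 3, 4, 5, 6], the degrees are [3, 2, 2, 4, 2, 3], giving D = diag(3, 2, 2, 4, 2, 3) and L = D - A. The multiplicity of 0 as a Laplacian eigenvalue equals the number of connected components. The eigenvalues sum to 16, which equals trace(L) = 2|E|.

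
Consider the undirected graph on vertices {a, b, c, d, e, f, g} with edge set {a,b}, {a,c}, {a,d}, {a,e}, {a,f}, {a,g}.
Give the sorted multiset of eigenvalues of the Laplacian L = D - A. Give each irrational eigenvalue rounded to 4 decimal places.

Each diagonal entry of L is the vertex degree and each off-diagonal entry is -1 where an edge is present, 0 otherwise; in the order [a, b, c, d, e, f, g] the diagonal is [6, 1, 1, 1, 1, 1, 1]. Since every row of L sums to 0, the all-ones vector is in the kernel and 0 is an eigenvalue. The single zero eigenvalue shows the graph is connected. There is one zero in the spectrum, matching the 1 component. The eigenvalues sum to 12, which equals trace(L) = 2|E|.

[0, 1, 1, 1, 1, 1, 7]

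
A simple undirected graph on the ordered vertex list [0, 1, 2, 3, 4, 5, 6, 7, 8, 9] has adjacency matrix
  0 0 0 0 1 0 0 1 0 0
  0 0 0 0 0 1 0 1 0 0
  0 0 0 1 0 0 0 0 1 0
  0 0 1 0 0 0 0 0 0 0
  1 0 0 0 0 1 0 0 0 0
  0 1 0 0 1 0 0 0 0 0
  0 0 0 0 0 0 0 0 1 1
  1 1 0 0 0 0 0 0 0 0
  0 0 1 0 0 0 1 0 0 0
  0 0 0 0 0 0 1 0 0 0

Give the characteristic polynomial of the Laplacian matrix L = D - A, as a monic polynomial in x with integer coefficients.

Each diagonal entry of L is the vertex degree and each off-diagonal entry is -1 where an edge is present, 0 otherwise; in the order [0, 1, 2, 3, 4, 5, 6, 7, 8, 9] the diagonal is [2, 2, 2, 1, 2, 2, 2, 2, 2, 1]. Computing det(xI - L) by cofactor expansion (or equivalently via sum-over-permutations) gives x^10 - 18x^9 + 136x^8 - 560x^7 + 1365x^6 - 2000x^5 + 1700x^4 - 750x^3 + 125x^2. Since p(0) = det(-L) = 0, x divides p(x). There are 2 zeros in the spectrum, matching the 2 components.

x^10 - 18x^9 + 136x^8 - 560x^7 + 1365x^6 - 2000x^5 + 1700x^4 - 750x^3 + 125x^2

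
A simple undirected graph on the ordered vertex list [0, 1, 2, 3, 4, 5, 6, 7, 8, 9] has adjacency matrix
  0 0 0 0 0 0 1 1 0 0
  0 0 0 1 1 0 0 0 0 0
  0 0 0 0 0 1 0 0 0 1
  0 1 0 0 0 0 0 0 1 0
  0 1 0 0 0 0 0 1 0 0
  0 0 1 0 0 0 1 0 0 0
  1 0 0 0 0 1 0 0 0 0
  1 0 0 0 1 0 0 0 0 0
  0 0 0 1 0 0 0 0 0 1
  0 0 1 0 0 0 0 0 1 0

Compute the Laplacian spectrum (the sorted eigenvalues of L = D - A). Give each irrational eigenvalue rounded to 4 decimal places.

Each diagonal entry of L is the vertex degree and each off-diagonal entry is -1 where an edge is present, 0 otherwise; in the order [0, 1, 2, 3, 4, 5, 6, 7, 8, 9] the diagonal is [2, 2, 2, 2, 2, 2, 2, 2, 2, 2]. Since every row of L sums to 0, the all-ones vector is in the kernel and 0 is an eigenvalue. The largest eigenvalue, 4, is at most the vertex count 10.

[0, 0.3820, 0.3820, 1.3820, 1.3820, 2.6180, 2.6180, 3.6180, 3.6180, 4]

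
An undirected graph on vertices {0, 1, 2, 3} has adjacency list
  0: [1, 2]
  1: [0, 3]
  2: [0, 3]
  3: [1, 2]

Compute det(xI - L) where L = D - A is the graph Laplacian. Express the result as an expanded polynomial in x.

x^4 - 8x^3 + 20x^2 - 16x

Each diagonal entry of L is the vertex degree and each off-diagonal entry is -1 where an edge is present, 0 otherwise; in the order [0, 1, 2, 3] the diagonal is [2, 2, 2, 2]. L has integer entries, so p(x) = det(xI - L) has integer coefficients. Expanding the determinant yields x^4 - 8x^3 + 20x^2 - 16x. Since p(0) = det(-L) = 0, x divides p(x). The largest eigenvalue, 4, is at most the vertex count 4.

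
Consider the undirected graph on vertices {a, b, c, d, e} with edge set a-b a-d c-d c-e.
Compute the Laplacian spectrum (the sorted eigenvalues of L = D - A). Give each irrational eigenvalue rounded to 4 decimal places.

With the vertex order [a, b, c, d, e], the degrees are [2, 1, 2, 2, 1], giving D = diag(2, 1, 2, 2, 1) and L = D - A. The multiplicity of 0 as a Laplacian eigenvalue equals the number of connected components. By the matrix-tree theorem the graph has (1/5) * product of the nonzero eigenvalues = 1 spanning tree. There is one zero in the spectrum, matching the 1 component.

[0, 0.3820, 1.3820, 2.6180, 3.6180]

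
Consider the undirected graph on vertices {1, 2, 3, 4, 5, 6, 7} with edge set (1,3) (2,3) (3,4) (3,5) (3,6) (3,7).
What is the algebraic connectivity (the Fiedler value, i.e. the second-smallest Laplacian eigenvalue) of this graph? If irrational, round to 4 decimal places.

With the vertex order [1, 2, 3, 4, 5, 6, 7], the degrees are [1, 1, 6, 1, 1, 1, 1], giving D = diag(1, 1, 6, 1, 1, 1, 1) and L = D - A. The sorted Laplacian eigenvalues are [0, 1, 1, 1, 1, 1, 7]; the algebraic connectivity is the second entry, 1. The eigenvalues sum to 12, which equals trace(L) = 2|E|.

1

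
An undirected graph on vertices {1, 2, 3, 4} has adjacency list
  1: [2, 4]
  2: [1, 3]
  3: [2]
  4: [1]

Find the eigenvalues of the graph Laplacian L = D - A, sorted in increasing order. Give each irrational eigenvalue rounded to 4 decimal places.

[0, 0.5858, 2, 3.4142]

Reading degrees in the order [1, 2, 3, 4] gives [2, 2, 1, 1]; set D = diag(2, 2, 1, 1) and form L = D - A. The multiplicity of 0 as a Laplacian eigenvalue equals the number of connected components. The single zero eigenvalue shows the graph is connected. The eigenvalues sum to 6, which equals trace(L) = 2|E|.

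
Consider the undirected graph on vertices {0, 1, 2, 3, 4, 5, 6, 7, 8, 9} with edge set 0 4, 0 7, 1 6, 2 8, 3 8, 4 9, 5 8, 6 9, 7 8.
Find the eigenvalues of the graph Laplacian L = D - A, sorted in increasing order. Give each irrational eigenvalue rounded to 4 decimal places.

Each diagonal entry of L is the vertex degree and each off-diagonal entry is -1 where an edge is present, 0 otherwise; in the order [0, 1, 2, 3, 4, 5, 6, 7, 8, 9] the diagonal is [2, 1, 1, 1, 2, 1, 2, 2, 4, 2]. Since every row of L sums to 0, the all-ones vector is in the kernel and 0 is an eigenvalue. The single zero eigenvalue shows the graph is connected. There is one zero in the spectrum, matching the 1 component. By the matrix-tree theorem the graph has (1/10) * product of the nonzero eigenvalues = 1 spanning tree.

[0, 0.1148, 0.5399, 1, 1, 1.2709, 2.1739, 3.0636, 3.7387, 5.0981]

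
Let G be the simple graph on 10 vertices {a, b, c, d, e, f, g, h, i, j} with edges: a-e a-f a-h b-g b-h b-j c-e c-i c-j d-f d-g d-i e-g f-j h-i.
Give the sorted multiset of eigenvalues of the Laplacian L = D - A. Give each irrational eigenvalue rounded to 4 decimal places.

With the vertex order [a, b, c, d, e, f, g, h, i, j], the degrees are [3, 3, 3, 3, 3, 3, 3, 3, 3, 3], giving D = diag(3, 3, 3, 3, 3, 3, 3, 3, 3, 3) and L = D - A. Since every row of L sums to 0, the all-ones vector is in the kernel and 0 is an eigenvalue. The single zero eigenvalue shows the graph is connected.

[0, 2, 2, 2, 2, 2, 5, 5, 5, 5]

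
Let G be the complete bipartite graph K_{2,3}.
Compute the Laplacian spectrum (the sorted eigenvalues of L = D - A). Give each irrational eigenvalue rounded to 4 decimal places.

[0, 2, 2, 3, 5]

The graph has 5 vertices and degree multiset [3, 3, 2, 2, 2]; D is the diagonal matrix of degrees and L = D - A. L is symmetric positive semidefinite, so every eigenvalue is real and nonnegative. The single zero eigenvalue shows the graph is connected. There is one zero in the spectrum, matching the 1 component. By the matrix-tree theorem the graph has (1/5) * product of the nonzero eigenvalues = 12 spanning trees.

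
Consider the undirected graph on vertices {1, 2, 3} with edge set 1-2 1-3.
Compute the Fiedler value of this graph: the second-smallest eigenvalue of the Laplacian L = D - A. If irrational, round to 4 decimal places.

With the vertex order [1, 2, 3], the degrees are [2, 1, 1], giving D = diag(2, 1, 1) and L = D - A. The smallest Laplacian eigenvalue is always 0. The next one, lambda_2 = 1, measures how hard the graph is to disconnect: larger values mean better connectivity.

1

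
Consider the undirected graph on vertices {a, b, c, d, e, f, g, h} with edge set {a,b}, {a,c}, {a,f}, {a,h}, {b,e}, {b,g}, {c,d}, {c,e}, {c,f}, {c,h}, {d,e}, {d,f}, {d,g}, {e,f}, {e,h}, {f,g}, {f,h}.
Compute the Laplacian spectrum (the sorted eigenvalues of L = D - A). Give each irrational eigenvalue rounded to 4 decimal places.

[0, 2.3256, 2.8755, 4.1596, 4.7765, 6.1341, 6.4518, 7.2768]

Reading degrees in the order [a, b, c, d, e, f, g, h] gives [4, 3, 5, 4, 5, 6, 3, 4]; set D = diag(4, 3, 5, 4, 5, 6, 3, 4) and form L = D - A. Since every row of L sums to 0, the all-ones vector is in the kernel and 0 is an eigenvalue. The single zero eigenvalue shows the graph is connected. The largest eigenvalue, 7.2768, is at most the vertex count 8.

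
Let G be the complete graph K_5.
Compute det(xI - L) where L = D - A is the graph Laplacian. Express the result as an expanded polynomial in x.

x^5 - 20x^4 + 150x^3 - 500x^2 + 625x

The graph has 5 vertices and degree multiset [4, 4, 4, 4, 4]; D is the diagonal matrix of degrees and L = D - A. The eigenvalues of L are [0, 5, 5, 5, 5]; the characteristic polynomial is the product of (x - lambda_i), which multiplies out to x^5 - 20x^4 + 150x^3 - 500x^2 + 625x. Since p(0) = det(-L) = 0, x divides p(x). There is one zero in the spectrum, matching the 1 component.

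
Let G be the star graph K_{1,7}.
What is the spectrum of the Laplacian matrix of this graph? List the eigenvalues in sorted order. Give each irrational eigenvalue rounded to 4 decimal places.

[0, 1, 1, 1, 1, 1, 1, 8]

The graph has 8 vertices and degree multiset [7, 1, 1, 1, 1, 1, 1, 1]; D is the diagonal matrix of degrees and L = D - A. Diagonalising L (or applying a numerical eigensolver to the 8x8 matrix) gives the spectrum above. By the matrix-tree theorem the graph has (1/8) * product of the nonzero eigenvalues = 1 spanning tree.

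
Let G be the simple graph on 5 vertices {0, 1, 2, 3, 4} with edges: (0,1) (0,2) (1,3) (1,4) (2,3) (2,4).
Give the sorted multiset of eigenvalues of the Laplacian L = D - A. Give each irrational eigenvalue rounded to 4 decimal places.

[0, 2, 2, 3, 5]

Reading degrees in the order [0, 1, 2, 3, 4] gives [2, 3, 3, 2, 2]; set D = diag(2, 3, 3, 2, 2) and form L = D - A. The multiplicity of 0 as a Laplacian eigenvalue equals the number of connected components. The single zero eigenvalue shows the graph is connected. The eigenvalues sum to 12, which equals trace(L) = 2|E|.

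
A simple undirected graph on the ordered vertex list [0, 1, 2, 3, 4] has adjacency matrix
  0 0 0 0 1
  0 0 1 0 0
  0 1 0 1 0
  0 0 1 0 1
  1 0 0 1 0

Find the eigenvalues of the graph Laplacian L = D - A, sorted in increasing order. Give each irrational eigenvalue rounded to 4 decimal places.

[0, 0.3820, 1.3820, 2.6180, 3.6180]

Reading degrees in the order [0, 1, 2, 3, 4] gives [1, 1, 2, 2, 2]; set D = diag(1, 1, 2, 2, 2) and form L = D - A. The multiplicity of 0 as a Laplacian eigenvalue equals the number of connected components. The largest eigenvalue, 3.6180, is at most the vertex count 5.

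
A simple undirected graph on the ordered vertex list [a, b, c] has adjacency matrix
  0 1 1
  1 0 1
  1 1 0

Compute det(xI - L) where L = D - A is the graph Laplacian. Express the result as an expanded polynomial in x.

Reading degrees in the order [a, b, c] gives [2, 2, 2]; set D = diag(2, 2, 2) and form L = D - A. L has integer entries, so p(x) = det(xI - L) has integer coefficients. Expanding the determinant yields x^3 - 6x^2 + 9x. Since p(0) = det(-L) = 0, x divides p(x). The eigenvalues sum to 6, which equals trace(L) = 2|E|. By the matrix-tree theorem the graph has (1/3) * product of the nonzero eigenvalues = 3 spanning trees.

x^3 - 6x^2 + 9x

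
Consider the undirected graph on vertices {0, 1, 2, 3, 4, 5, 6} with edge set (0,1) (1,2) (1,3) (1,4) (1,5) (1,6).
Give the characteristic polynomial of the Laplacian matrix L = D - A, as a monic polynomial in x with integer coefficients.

x^7 - 12x^6 + 45x^5 - 80x^4 + 75x^3 - 36x^2 + 7x

Reading degrees in the order [0, 1, 2, 3, 4, 5, 6] gives [1, 6, 1, 1, 1, 1, 1]; set D = diag(1, 6, 1, 1, 1, 1, 1) and form L = D - A. Computing det(xI - L) by cofactor expansion (or equivalently via sum-over-permutations) gives x^7 - 12x^6 + 45x^5 - 80x^4 + 75x^3 - 36x^2 + 7x. The coefficient of x^6 equals -trace(L) = -12, matching the sum of degrees. The eigenvalues sum to 12, which equals trace(L) = 2|E|.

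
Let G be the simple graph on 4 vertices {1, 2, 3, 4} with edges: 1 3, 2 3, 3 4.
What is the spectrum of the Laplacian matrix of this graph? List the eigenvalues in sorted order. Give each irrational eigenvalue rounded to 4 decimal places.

[0, 1, 1, 4]

With the vertex order [1, 2, 3, 4], the degrees are [1, 1, 3, 1], giving D = diag(1, 1, 3, 1) and L = D - A. Diagonalising L (or applying a numerical eigensolver to the 4x4 matrix) gives the spectrum above. The single zero eigenvalue shows the graph is connected. The eigenvalues sum to 6, which equals trace(L) = 2|E|.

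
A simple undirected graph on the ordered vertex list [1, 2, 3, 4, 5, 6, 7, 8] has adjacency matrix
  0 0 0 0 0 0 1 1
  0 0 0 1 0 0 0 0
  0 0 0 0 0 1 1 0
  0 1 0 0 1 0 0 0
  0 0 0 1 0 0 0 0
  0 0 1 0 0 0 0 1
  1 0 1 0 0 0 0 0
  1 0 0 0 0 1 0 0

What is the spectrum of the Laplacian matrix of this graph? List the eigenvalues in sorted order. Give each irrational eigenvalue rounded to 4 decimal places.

Each diagonal entry of L is the vertex degree and each off-diagonal entry is -1 where an edge is present, 0 otherwise; in the order [1, 2, 3, 4, 5, 6, 7, 8] the diagonal is [2, 1, 2, 2, 1, 2, 2, 2]. Since every row of L sums to 0, the all-ones vector is in the kernel and 0 is an eigenvalue. The 2 zero eigenvalues correspond to the 2 connected components. The largest eigenvalue, 3.6180, is at most the vertex count 8.

[0, 0, 1, 1.3820, 1.3820, 3, 3.6180, 3.6180]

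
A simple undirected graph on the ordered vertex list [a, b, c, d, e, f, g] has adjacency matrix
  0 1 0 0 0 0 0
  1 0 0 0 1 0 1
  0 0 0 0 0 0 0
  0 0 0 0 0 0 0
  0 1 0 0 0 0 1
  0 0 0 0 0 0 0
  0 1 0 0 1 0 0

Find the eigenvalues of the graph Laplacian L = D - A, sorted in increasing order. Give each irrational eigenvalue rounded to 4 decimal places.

[0, 0, 0, 0, 1, 3, 4]

Reading degrees in the order [a, b, c, d, e, f, g] gives [1, 3, 0, 0, 2, 0, 2]; set D = diag(1, 3, 0, 0, 2, 0, 2) and form L = D - A. Diagonalising L (or applying a numerical eigensolver to the 7x7 matrix) gives the spectrum above. The 4 zero eigenvalues correspond to the 4 connected components. The eigenvalues sum to 8, which equals trace(L) = 2|E|. The largest eigenvalue, 4, is at most the vertex count 7.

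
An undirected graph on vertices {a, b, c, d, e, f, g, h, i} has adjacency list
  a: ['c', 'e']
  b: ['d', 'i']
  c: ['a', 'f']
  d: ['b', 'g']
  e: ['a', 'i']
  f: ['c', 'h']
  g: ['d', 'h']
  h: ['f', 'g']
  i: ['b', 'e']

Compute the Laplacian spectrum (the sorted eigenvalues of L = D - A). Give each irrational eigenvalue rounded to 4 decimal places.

With the vertex order [a, b, c, d, e, f, g, h, i], the degrees are [2, 2, 2, 2, 2, 2, 2, 2, 2], giving D = diag(2, 2, 2, 2, 2, 2, 2, 2, 2) and L = D - A. L is symmetric positive semidefinite, so every eigenvalue is real and nonnegative. By the matrix-tree theorem the graph has (1/9) * product of the nonzero eigenvalues = 9 spanning trees.

[0, 0.4679, 0.4679, 1.6527, 1.6527, 3, 3, 3.8794, 3.8794]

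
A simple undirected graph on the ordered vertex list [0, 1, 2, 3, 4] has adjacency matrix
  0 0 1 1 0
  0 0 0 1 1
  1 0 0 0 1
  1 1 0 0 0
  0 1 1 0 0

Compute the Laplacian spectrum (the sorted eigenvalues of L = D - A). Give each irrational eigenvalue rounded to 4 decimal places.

[0, 1.3820, 1.3820, 3.6180, 3.6180]

With the vertex order [0, 1, 2, 3, 4], the degrees are [2, 2, 2, 2, 2], giving D = diag(2, 2, 2, 2, 2) and L = D - A. Diagonalising L (or applying a numerical eigensolver to the 5x5 matrix) gives the spectrum above. The eigenvalues sum to 10, which equals trace(L) = 2|E|.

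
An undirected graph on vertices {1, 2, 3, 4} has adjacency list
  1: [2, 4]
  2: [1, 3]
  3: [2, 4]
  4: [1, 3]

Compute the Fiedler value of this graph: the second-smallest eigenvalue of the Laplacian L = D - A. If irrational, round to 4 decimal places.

Each diagonal entry of L is the vertex degree and each off-diagonal entry is -1 where an edge is present, 0 otherwise; in the order [1, 2, 3, 4] the diagonal is [2, 2, 2, 2]. Computing the eigenvalues of L and sorting gives [0, 2, 2, 4]. The Fiedler value lambda_2 = 2 is strictly positive, so the graph is connected. The largest eigenvalue, 4, is at most the vertex count 4.

2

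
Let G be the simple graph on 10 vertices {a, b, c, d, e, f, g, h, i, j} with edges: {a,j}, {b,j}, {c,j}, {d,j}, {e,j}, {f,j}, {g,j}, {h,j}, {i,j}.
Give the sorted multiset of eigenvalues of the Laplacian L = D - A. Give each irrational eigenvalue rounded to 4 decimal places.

With the vertex order [a, b, c, d, e, f, g, h, i, j], the degrees are [1, 1, 1, 1, 1, 1, 1, 1, 1, 9], giving D = diag(1, 1, 1, 1, 1, 1, 1, 1, 1, 9) and L = D - A. The multiplicity of 0 as a Laplacian eigenvalue equals the number of connected components. The largest eigenvalue, 10, is at most the vertex count 10. By the matrix-tree theorem the graph has (1/10) * product of the nonzero eigenvalues = 1 spanning tree.

[0, 1, 1, 1, 1, 1, 1, 1, 1, 10]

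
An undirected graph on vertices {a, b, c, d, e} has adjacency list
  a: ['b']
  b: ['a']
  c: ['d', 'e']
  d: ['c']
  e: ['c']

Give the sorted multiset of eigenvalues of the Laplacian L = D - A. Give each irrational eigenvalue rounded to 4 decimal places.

Reading degrees in the order [a, b, c, d, e] gives [1, 1, 2, 1, 1]; set D = diag(1, 1, 2, 1, 1) and form L = D - A. Diagonalising L (or applying a numerical eigensolver to the 5x5 matrix) gives the spectrum above. The 2 zero eigenvalues correspond to the 2 connected components. The largest eigenvalue, 3, is at most the vertex count 5.

[0, 0, 1, 2, 3]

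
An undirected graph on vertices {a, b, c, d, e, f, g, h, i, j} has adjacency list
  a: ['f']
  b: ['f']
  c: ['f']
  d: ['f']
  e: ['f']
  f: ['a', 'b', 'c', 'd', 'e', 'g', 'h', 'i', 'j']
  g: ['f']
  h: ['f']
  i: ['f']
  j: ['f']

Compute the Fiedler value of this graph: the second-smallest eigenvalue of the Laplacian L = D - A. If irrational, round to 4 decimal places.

With the vertex order [a, b, c, d, e, f, g, h, i, j], the degrees are [1, 1, 1, 1, 1, 9, 1, 1, 1, 1], giving D = diag(1, 1, 1, 1, 1, 9, 1, 1, 1, 1) and L = D - A. Computing the eigenvalues of L and sorting gives [0, 1, 1, 1, 1, 1, 1, 1, 1, 10]. The Fiedler value lambda_2 = 1 is strictly positive, so the graph is connected. By the matrix-tree theorem the graph has (1/10) * product of the nonzero eigenvalues = 1 spanning tree. The eigenvalues sum to 18, which equals trace(L) = 2|E|.

1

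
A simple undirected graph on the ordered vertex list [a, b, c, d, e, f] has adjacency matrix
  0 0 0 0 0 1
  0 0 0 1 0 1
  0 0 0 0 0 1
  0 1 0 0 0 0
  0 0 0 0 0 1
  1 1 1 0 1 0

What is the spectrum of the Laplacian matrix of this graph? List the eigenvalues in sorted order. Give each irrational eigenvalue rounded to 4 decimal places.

Each diagonal entry of L is the vertex degree and each off-diagonal entry is -1 where an edge is present, 0 otherwise; in the order [a, b, c, d, e, f] the diagonal is [1, 2, 1, 1, 1, 4]. L is symmetric positive semidefinite, so every eigenvalue is real and nonnegative. The single zero eigenvalue shows the graph is connected. There is one zero in the spectrum, matching the 1 component. By the matrix-tree theorem the graph has (1/6) * product of the nonzero eigenvalues = 1 spanning tree.

[0, 0.4859, 1, 1, 2.4280, 5.0861]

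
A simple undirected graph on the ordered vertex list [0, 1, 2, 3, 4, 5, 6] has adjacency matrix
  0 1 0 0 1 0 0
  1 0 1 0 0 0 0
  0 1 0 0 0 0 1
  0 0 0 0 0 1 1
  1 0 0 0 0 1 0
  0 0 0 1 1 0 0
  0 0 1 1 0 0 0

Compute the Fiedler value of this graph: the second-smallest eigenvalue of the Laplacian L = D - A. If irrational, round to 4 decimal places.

0.7530

With the vertex order [0, 1, 2, 3, 4, 5, 6], the degrees are [2, 2, 2, 2, 2, 2, 2], giving D = diag(2, 2, 2, 2, 2, 2, 2) and L = D - A. The smallest Laplacian eigenvalue is always 0. The next one, lambda_2 = 0.7530, measures how hard the graph is to disconnect: larger values mean better connectivity. The eigenvalues sum to 14, which equals trace(L) = 2|E|.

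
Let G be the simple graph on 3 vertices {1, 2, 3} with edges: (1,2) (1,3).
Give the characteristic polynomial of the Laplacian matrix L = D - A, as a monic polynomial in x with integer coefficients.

Reading degrees in the order [1, 2, 3] gives [2, 1, 1]; set D = diag(2, 1, 1) and form L = D - A. The eigenvalues of L are [0, 1, 3]; the characteristic polynomial is the product of (x - lambda_i), which multiplies out to x^3 - 4x^2 + 3x. The constant term is 0 because L is singular (the all-ones vector lies in its kernel). The largest eigenvalue, 3, is at most the vertex count 3. By the matrix-tree theorem the graph has (1/3) * product of the nonzero eigenvalues = 1 spanning tree.

x^3 - 4x^2 + 3x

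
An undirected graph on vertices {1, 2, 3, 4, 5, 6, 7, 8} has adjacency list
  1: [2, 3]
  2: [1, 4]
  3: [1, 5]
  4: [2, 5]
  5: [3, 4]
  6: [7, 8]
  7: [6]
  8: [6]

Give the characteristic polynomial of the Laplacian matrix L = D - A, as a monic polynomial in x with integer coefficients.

x^8 - 14x^7 + 78x^6 - 220x^5 + 330x^4 - 250x^3 + 75x^2

Reading degrees in the order [1, 2, 3, 4, 5, 6, 7, 8] gives [2, 2, 2, 2, 2, 2, 1, 1]; set D = diag(2, 2, 2, 2, 2, 2, 1, 1) and form L = D - A. L has integer entries, so p(x) = det(xI - L) has integer coefficients. Expanding the determinant yields x^8 - 14x^7 + 78x^6 - 220x^5 + 330x^4 - 250x^3 + 75x^2. The coefficient of x^7 equals -trace(L) = -14, matching the sum of degrees.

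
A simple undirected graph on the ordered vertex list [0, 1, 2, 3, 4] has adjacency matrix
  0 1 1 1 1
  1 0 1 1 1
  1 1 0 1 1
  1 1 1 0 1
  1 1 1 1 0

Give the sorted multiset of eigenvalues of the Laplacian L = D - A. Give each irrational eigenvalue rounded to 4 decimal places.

Reading degrees in the order [0, 1, 2, 3, 4] gives [4, 4, 4, 4, 4]; set D = diag(4, 4, 4, 4, 4) and form L = D - A. L is symmetric positive semidefinite, so every eigenvalue is real and nonnegative.

[0, 5, 5, 5, 5]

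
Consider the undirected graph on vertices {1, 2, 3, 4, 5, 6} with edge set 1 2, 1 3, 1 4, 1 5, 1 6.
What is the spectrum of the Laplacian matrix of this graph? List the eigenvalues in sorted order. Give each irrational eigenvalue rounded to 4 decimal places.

With the vertex order [1, 2, 3, 4, 5, 6], the degrees are [5, 1, 1, 1, 1, 1], giving D = diag(5, 1, 1, 1, 1, 1) and L = D - A. Diagonalising L (or applying a numerical eigensolver to the 6x6 matrix) gives the spectrum above. The single zero eigenvalue shows the graph is connected. By the matrix-tree theorem the graph has (1/6) * product of the nonzero eigenvalues = 1 spanning tree. The largest eigenvalue, 6, is at most the vertex count 6.

[0, 1, 1, 1, 1, 6]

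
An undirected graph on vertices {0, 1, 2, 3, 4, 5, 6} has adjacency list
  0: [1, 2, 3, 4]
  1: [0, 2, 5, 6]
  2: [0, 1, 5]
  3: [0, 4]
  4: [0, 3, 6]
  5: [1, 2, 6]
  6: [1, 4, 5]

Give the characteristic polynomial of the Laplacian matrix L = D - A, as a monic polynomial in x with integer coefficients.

x^7 - 22x^6 + 195x^5 - 886x^4 + 2158x^3 - 2638x^2 + 1239x

Each diagonal entry of L is the vertex degree and each off-diagonal entry is -1 where an edge is present, 0 otherwise; in the order [0, 1, 2, 3, 4, 5, 6] the diagonal is [4, 4, 3, 2, 3, 3, 3]. Computing det(xI - L) by cofactor expansion (or equivalently via sum-over-permutations) gives x^7 - 22x^6 + 195x^5 - 886x^4 + 2158x^3 - 2638x^2 + 1239x. Since p(0) = det(-L) = 0, x divides p(x). The eigenvalues sum to 22, which equals trace(L) = 2|E|.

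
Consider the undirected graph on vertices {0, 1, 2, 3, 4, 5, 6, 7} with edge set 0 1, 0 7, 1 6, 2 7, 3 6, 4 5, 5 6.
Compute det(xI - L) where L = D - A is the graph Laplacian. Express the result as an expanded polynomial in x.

x^8 - 14x^7 + 77x^6 - 212x^5 + 308x^4 - 228x^3 + 76x^2 - 8x

With the vertex order [0, 1, 2, 3, 4, 5, 6, 7], the degrees are [2, 2, 1, 1, 1, 2, 3, 2], giving D = diag(2, 2, 1, 1, 1, 2, 3, 2) and L = D - A. L has integer entries, so p(x) = det(xI - L) has integer coefficients. Expanding the determinant yields x^8 - 14x^7 + 77x^6 - 212x^5 + 308x^4 - 228x^3 + 76x^2 - 8x. Since p(0) = det(-L) = 0, x divides p(x). There is one zero in the spectrum, matching the 1 component. The largest eigenvalue, 4.3429, is at most the vertex count 8.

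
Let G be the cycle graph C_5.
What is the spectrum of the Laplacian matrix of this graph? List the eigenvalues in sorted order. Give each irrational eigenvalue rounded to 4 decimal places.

[0, 1.3820, 1.3820, 3.6180, 3.6180]

The graph has 5 vertices and degree multiset [2, 2, 2, 2, 2]; D is the diagonal matrix of degrees and L = D - A. The multiplicity of 0 as a Laplacian eigenvalue equals the number of connected components. The single zero eigenvalue shows the graph is connected. The eigenvalues sum to 10, which equals trace(L) = 2|E|.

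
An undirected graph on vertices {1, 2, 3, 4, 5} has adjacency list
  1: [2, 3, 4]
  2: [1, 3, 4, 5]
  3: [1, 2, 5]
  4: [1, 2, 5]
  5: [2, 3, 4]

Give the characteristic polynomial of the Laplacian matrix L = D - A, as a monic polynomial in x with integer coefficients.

x^5 - 16x^4 + 94x^3 - 240x^2 + 225x

Reading degrees in the order [1, 2, 3, 4, 5] gives [3, 4, 3, 3, 3]; set D = diag(3, 4, 3, 3, 3) and form L = D - A. The eigenvalues of L are [0, 3, 3, 5, 5]; the characteristic polynomial is the product of (x - lambda_i), which multiplies out to x^5 - 16x^4 + 94x^3 - 240x^2 + 225x. Since p(0) = det(-L) = 0, x divides p(x). There is one zero in the spectrum, matching the 1 component. The eigenvalues sum to 16, which equals trace(L) = 2|E|.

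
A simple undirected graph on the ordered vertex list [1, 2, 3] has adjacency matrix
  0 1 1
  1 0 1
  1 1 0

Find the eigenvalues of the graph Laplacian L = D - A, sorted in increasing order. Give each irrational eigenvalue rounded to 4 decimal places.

Reading degrees in the order [1, 2, 3] gives [2, 2, 2]; set D = diag(2, 2, 2) and form L = D - A. Diagonalising L (or applying a numerical eigensolver to the 3x3 matrix) gives the spectrum above. The single zero eigenvalue shows the graph is connected. By the matrix-tree theorem the graph has (1/3) * product of the nonzero eigenvalues = 3 spanning trees. The largest eigenvalue, 3, is at most the vertex count 3.

[0, 3, 3]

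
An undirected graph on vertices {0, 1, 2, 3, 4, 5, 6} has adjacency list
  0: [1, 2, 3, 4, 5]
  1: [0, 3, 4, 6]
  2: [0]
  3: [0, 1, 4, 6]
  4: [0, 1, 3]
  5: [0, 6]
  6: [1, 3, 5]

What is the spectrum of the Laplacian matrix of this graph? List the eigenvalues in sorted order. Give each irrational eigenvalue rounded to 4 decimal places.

[0, 0.9418, 1.7941, 3.1340, 4.8124, 5, 6.3176]

Each diagonal entry of L is the vertex degree and each off-diagonal entry is -1 where an edge is present, 0 otherwise; in the order [0, 1, 2, 3, 4, 5, 6] the diagonal is [5, 4, 1, 4, 3, 2, 3]. The multiplicity of 0 as a Laplacian eigenvalue equals the number of connected components. By the matrix-tree theorem the graph has (1/7) * product of the nonzero eigenvalues = 115 spanning trees.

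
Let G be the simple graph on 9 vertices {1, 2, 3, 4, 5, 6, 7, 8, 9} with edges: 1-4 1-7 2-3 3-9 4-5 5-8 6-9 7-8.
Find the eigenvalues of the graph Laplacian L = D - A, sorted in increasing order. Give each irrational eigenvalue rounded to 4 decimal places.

Reading degrees in the order [1, 2, 3, 4, 5, 6, 7, 8, 9] gives [2, 1, 2, 2, 2, 1, 2, 2, 2]; set D = diag(2, 1, 2, 2, 2, 1, 2, 2, 2) and form L = D - A. The multiplicity of 0 as a Laplacian eigenvalue equals the number of connected components. The 2 zero eigenvalues correspond to the 2 connected components. The largest eigenvalue, 3.6180, is at most the vertex count 9. The eigenvalues sum to 16, which equals trace(L) = 2|E|.

[0, 0, 0.5858, 1.3820, 1.3820, 2, 3.4142, 3.6180, 3.6180]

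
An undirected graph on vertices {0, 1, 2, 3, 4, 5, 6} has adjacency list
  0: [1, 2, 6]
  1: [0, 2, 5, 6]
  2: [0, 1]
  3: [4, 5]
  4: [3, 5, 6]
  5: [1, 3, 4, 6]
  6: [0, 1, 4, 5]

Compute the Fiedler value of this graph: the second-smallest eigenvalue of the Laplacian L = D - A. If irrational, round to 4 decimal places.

0.9139

With the vertex order [0, 1, 2, 3, 4, 5, 6], the degrees are [3, 4, 2, 2, 3, 4, 4], giving D = diag(3, 4, 2, 2, 3, 4, 4) and L = D - A. The sorted Laplacian eigenvalues are [0, 0.9139, 2.5858, 3.5720, 4, 5.4142, 5.5141]; the algebraic connectivity is the second entry, 0.9139. By the matrix-tree theorem the graph has (1/7) * product of the nonzero eigenvalues = 144 spanning trees.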